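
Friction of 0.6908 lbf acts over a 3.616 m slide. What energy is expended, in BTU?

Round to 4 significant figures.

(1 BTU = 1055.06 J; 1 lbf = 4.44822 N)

0.01053 BTU

0.6908 lbf × 4.44822 → 3.07283 N
W = F × d = 3.07283 N × 3.616 m = 11.1114 J
11.1114 J ÷ (1055.06 J/BTU) = 0.0105315 BTU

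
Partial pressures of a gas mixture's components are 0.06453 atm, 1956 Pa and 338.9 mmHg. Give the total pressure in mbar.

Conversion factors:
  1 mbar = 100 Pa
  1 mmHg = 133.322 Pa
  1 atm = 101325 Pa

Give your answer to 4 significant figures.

536.8 mbar

0.06453 atm × 101325 = 6538.5 Pa
1956 Pa (already Pa)
338.9 mmHg × 133.322 = 45182.8 Pa
Combined: 6538.5 + 1956 + 45182.8 = 53677.3 Pa
In mbar: 53677.3 / 100 = 536.773 mbar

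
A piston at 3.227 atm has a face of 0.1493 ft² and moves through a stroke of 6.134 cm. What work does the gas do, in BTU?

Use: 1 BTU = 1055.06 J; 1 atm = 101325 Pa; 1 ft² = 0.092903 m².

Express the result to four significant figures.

0.2637 BTU

3.227 atm → 326976 Pa
0.1493 ft² → 0.0138704 m²
F = P × A = 326976 × 0.0138704 = 4535.29 N
6.134 cm → 0.06134 m
W = F × d = 4535.29 × 0.06134 = 278.195 J
In BTU: 278.195 / 1055.06 = 0.263677 BTU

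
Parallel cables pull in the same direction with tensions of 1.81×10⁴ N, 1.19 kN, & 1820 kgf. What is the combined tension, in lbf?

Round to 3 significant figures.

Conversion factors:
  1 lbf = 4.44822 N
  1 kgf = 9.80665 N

8350 lbf

1.81×10⁴ N (already N)
1.19 kN × 1000 = 1190 N
1820 kgf × 9.80665 = 17848.1 N
Sum: 18100 + 1190 + 17848.1 = 37138.1 N
In lbf: 37138.1 / 4.44822 = 8348.98 lbf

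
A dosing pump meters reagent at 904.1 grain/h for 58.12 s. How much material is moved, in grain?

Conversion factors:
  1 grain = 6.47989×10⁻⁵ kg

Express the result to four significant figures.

904.1 grain/h → 1.62735×10⁻⁵ kg/s
m = ṁ × t = 1.62735×10⁻⁵ × 58.12 = 9.45816×10⁻⁴ kg
In grain: 9.45816×10⁻⁴ / 6.47989×10⁻⁵ = 14.5962 grain

14.60 grain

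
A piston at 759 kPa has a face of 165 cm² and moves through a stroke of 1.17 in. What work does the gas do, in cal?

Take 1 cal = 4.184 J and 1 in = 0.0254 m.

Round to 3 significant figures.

89.0 cal

759 kPa → 759000 Pa
165 cm² → 0.0165 m²
F = P × A = 759000 × 0.0165 = 12523.5 N
1.17 in → 0.029718 m
W = F × d = 12523.5 × 0.029718 = 372.173 J
In cal: 372.173 / 4.184 = 88.9515 cal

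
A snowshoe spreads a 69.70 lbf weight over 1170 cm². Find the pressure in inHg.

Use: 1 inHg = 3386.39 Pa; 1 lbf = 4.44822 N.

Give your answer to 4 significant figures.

69.70 lbf × 4.44822 = 310.041 N
1170 cm² × 0.0001 = 0.117 m²
P = F / A = 310.041 N / 0.117 m² = 2649.92 Pa
2649.92 Pa ÷ (3386.39 Pa/inHg) = 0.782521 inHg

0.7825 inHg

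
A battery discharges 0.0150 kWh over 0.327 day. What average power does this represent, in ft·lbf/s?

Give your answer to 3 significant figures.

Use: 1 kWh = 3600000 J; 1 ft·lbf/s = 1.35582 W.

1.41 ft·lbf/s

0.0150 kWh × 3600000 → 54000 J
0.327 day × 86400 → 28252.8 s
P = E / t = 54000 J / 28252.8 s = 1.91131 W
1.91131 W ÷ (1.35582 W/ft·lbf/s) = 1.40971 ft·lbf/s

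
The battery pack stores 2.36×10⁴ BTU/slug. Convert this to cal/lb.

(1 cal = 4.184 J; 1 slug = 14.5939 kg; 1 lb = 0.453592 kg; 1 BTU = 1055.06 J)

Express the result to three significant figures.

1.85×10⁵ cal/lb

2.36×10⁴ BTU/slug × 1055.06 J/BTU ÷ 14.5939 kg/slug = 1.70615×10⁶ J/kg
1.70615×10⁶ J/kg ÷ 4.184 J/cal × 0.453592 kg/lb = 184966 cal/lb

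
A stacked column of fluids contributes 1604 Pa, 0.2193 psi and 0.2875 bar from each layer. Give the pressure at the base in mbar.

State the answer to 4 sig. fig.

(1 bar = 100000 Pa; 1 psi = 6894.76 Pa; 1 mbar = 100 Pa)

1604 Pa (already Pa)
0.2193 psi × 6894.76 = 1512.02 Pa
0.2875 bar × 100000 = 28750 Pa
Sum: 1604 + 1512.02 + 28750 = 31866 Pa
In mbar: 31866 / 100 = 318.66 mbar

318.7 mbar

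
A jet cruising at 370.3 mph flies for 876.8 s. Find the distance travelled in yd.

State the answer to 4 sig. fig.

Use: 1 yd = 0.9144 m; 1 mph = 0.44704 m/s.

1.587×10⁵ yd

370.3 mph × 0.44704 = 165.539 m/s
d = v × t = 165.539 m/s × 876.8 s = 145145 m
145145 m ÷ (0.9144 m/yd) = 158733 yd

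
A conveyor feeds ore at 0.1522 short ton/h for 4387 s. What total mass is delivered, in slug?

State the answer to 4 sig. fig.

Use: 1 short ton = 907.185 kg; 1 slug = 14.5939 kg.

11.53 slug

0.1522 short ton/h → 0.0383538 kg/s
m = ṁ × t = 0.0383538 × 4387 = 168.258 kg
In slug: 168.258 / 14.5939 = 11.5293 slug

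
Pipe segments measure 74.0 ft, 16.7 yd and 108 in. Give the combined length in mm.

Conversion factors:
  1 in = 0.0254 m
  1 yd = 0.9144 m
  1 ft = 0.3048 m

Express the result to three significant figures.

4.06×10⁴ mm

74.0 ft × 0.3048 = 22.5552 m
16.7 yd × 0.9144 = 15.2705 m
108 in × 0.0254 = 2.7432 m
Sum: 22.5552 + 15.2705 + 2.7432 = 40.5689 m
In mm: 40.5689 / 0.001 = 40568.9 mm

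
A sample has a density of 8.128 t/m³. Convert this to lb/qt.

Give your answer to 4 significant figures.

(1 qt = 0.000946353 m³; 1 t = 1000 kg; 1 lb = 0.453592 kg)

8.128 t/m³ × 1000 kg/t = 8128 kg/m³
8128 kg/m³ ÷ 0.453592 kg/lb × 0.000946353 m³/qt = 16.9579 lb/qt

16.96 lb/qt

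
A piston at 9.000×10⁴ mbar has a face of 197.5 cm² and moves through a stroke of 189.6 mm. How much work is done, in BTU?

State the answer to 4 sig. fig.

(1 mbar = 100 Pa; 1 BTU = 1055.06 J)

9.000×10⁴ mbar → 9×10⁶ Pa
197.5 cm² → 0.01975 m²
F = P × A = 9×10⁶ × 0.01975 = 177750 N
189.6 mm → 0.1896 m
W = F × d = 177750 × 0.1896 = 33701.4 J
In BTU: 33701.4 / 1055.06 = 31.9426 BTU

31.94 BTU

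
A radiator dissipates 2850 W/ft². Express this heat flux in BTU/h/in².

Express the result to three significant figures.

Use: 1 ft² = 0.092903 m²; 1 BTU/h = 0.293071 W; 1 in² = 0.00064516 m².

2850 W/ft² ÷ 0.092903 m²/ft² = 30677.2 W/m²
30677.2 W/m² ÷ 0.293071 W/BTU/h × 0.00064516 m²/in² = 67.5321 BTU/h/in²

67.5 BTU/h/in²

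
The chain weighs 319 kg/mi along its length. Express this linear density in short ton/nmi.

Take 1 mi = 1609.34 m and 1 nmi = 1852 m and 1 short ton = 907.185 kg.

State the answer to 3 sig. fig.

0.405 short ton/nmi

319 kg/mi ÷ 1609.34 m/mi = 0.198218 kg/m
0.198218 kg/m ÷ 907.185 kg/short ton × 1852 m/nmi = 0.404658 short ton/nmi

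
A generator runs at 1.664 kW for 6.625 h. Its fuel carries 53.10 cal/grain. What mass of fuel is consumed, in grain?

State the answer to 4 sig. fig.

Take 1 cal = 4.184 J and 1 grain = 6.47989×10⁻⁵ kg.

1.786×10⁵ grain

1.664 kW → 1664 W
6.625 h → 23850 s
E = P × t = 1664 × 23850 = 3.96864×10⁷ J
53.10 cal/grain → 3.42861×10⁶ J/kg
m = E / e_s = 3.96864×10⁷ / 3.42861×10⁶ = 11.5751 kg
In grain: 11.5751 / 6.47989×10⁻⁵ = 178631 grain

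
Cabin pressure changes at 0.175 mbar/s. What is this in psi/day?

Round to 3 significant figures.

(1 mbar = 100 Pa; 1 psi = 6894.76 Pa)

0.175 mbar/s × 100 Pa/mbar = 17.5 Pa/s
17.5 Pa/s ÷ 6894.76 Pa/psi × 86400 s/day = 219.297 psi/day

219 psi/day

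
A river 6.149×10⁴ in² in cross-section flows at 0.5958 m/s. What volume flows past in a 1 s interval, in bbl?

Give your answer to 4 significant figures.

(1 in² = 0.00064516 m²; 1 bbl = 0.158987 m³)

148.7 bbl

6.149×10⁴ in² × 0.00064516 → 39.6709 m²
V = v × A × t = 0.5958 m/s × 39.6709 m² × 1 s = 23.6359 m³
23.6359 m³ ÷ (0.158987 m³/bbl) = 148.666 bbl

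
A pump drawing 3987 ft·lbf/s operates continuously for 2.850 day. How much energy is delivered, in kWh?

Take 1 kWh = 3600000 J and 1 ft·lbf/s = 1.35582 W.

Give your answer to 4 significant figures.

369.7 kWh

3987 ft·lbf/s × 1.35582 = 5405.65 W
2.850 day × 86400 = 246240 s
E = P × t = 5405.65 W × 246240 s = 1.33109×10⁹ J
1.33109×10⁹ J ÷ (3600000 J/kWh) = 369.747 kWh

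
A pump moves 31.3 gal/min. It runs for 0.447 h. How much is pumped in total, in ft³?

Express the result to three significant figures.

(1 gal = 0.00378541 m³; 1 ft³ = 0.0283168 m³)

112 ft³

31.3 gal/min → 0.00197472 m³/s
0.447 h → 1609.2 s
V = Q × t = 0.00197472 × 1609.2 = 3.17772 m³
In ft³: 3.17772 / 0.0283168 = 112.22 ft³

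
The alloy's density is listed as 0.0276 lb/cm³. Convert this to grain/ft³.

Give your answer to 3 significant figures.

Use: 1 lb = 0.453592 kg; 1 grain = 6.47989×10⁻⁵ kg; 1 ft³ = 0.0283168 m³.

0.0276 lb/cm³ × 0.453592 kg/lb ÷ 10⁻⁶ m³/cm³ = 12519.1 kg/m³
12519.1 kg/m³ ÷ 6.47989×10⁻⁵ kg/grain × 0.0283168 m³/ft³ = 5.47079×10⁶ grain/ft³

5.47×10⁶ grain/ft³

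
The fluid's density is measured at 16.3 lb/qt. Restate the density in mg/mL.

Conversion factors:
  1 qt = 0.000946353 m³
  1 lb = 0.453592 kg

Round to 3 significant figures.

16.3 lb/qt × 0.453592 kg/lb ÷ 0.000946353 m³/qt = 7812.68 kg/m³
7812.68 kg/m³ ÷ 10⁻⁶ kg/mg × 10⁻⁶ m³/mL = 7812.68 mg/mL

7810 mg/mL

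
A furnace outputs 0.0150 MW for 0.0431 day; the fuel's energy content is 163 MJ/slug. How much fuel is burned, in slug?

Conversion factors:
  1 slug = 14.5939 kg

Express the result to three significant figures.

0.343 slug

0.0150 MW → 15000 W
0.0431 day → 3723.84 s
E = P × t = 15000 × 3723.84 = 5.58576×10⁷ J
163 MJ/slug → 1.11691×10⁷ J/kg
m = E / e_s = 5.58576×10⁷ / 1.11691×10⁷ = 5.00108 kg
In slug: 5.00108 / 14.5939 = 0.342683 slug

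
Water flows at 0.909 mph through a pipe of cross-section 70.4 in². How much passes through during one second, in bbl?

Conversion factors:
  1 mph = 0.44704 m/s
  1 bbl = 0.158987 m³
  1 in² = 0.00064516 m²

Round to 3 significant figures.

0.909 mph × 0.44704 → 0.406359 m/s
70.4 in² × 0.00064516 → 0.0454193 m²
V = v × A × t = 0.406359 m/s × 0.0454193 m² × 1 s = 0.0184565 m³
0.0184565 m³ ÷ (0.158987 m³/bbl) = 0.116088 bbl

0.116 bbl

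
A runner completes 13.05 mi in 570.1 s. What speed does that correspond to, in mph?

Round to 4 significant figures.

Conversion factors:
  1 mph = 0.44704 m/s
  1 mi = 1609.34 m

82.41 mph

13.05 mi × 1609.34 = 21001.9 m
v = d / t = 21001.9 m / 570.1 s = 36.839 m/s
36.839 m/s ÷ (0.44704 m/s/mph) = 82.4065 mph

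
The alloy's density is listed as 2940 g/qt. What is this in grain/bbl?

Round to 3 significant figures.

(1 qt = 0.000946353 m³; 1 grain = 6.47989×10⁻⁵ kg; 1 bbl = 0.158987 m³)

2940 g/qt × 0.001 kg/g ÷ 0.000946353 m³/qt = 3106.66 kg/m³
3106.66 kg/m³ ÷ 6.47989×10⁻⁵ kg/grain × 0.158987 m³/bbl = 7.62233×10⁶ grain/bbl

7.62×10⁶ grain/bbl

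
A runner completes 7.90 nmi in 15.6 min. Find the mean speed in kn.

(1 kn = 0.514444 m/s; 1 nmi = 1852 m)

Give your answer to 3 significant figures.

7.90 nmi × 1852 = 14630.8 m
15.6 min × 60 = 936 s
v = d / t = 14630.8 m / 936 s = 15.6312 m/s
15.6312 m/s ÷ (0.514444 m/s/kn) = 30.3846 kn

30.4 kn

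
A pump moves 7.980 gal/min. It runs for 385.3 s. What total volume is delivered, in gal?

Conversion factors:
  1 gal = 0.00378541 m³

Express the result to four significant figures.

51.24 gal

7.980 gal/min → 5.0346×10⁻⁴ m³/s
V = Q × t = 5.0346×10⁻⁴ × 385.3 = 0.193983 m³
In gal: 0.193983 / 0.00378541 = 51.2449 gal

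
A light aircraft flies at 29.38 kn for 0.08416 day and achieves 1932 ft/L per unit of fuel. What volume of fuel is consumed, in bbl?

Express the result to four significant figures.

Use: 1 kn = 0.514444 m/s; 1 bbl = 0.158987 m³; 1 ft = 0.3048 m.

1.174 bbl

29.38 kn → 15.1144 m/s
0.08416 day → 7271.42 s
d = v × t = 15.1144 × 7271.42 = 109903 m
1932 ft/L → 588874 m/m³
V = d / (distance per unit fuel) = 109903 / 588874 = 0.186632 m³
In bbl: 0.186632 / 0.158987 = 1.17388 bbl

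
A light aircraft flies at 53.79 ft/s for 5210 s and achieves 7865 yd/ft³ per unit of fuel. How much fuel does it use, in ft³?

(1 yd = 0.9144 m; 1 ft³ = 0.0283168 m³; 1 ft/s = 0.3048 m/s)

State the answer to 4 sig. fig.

53.79 ft/s → 16.3952 m/s
d = v × t = 16.3952 × 5210 = 85419 m
7865 yd/ft³ → 253975 m/m³
V = d / (distance per unit fuel) = 85419 / 253975 = 0.336328 m³
In ft³: 0.336328 / 0.0283168 = 11.8773 ft³

11.88 ft³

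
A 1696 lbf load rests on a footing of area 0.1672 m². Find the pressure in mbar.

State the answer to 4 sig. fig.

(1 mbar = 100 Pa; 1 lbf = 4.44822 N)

1696 lbf × 4.44822 = 7544.18 N
P = F / A = 7544.18 N / 0.1672 m² = 45120.7 Pa
45120.7 Pa ÷ (100 Pa/mbar) = 451.207 mbar

451.2 mbar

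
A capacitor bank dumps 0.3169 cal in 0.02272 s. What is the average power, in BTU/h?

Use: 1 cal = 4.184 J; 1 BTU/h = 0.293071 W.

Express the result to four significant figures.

199.1 BTU/h

0.3169 cal × 4.184 = 1.32591 J
P = E / t = 1.32591 J / 0.02272 s = 58.3587 W
58.3587 W ÷ (0.293071 W/BTU/h) = 199.128 BTU/h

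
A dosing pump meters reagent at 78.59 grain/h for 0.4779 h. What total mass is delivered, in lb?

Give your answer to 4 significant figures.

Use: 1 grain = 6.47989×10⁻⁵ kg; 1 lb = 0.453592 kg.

78.59 grain/h → 1.4146×10⁻⁶ kg/s
0.4779 h → 1720.44 s
m = ṁ × t = 1.4146×10⁻⁶ × 1720.44 = 0.00243373 kg
In lb: 0.00243373 / 0.453592 = 0.00536546 lb

0.005365 lb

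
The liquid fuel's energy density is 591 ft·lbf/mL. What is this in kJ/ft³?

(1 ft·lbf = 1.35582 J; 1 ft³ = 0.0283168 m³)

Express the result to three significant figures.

591 ft·lbf/mL × 1.35582 J/ft·lbf ÷ 10⁻⁶ m³/mL = 8.0129×10⁸ J/m³
8.0129×10⁸ J/m³ ÷ 1000 J/kJ × 0.0283168 m³/ft³ = 22690 kJ/ft³

2.27×10⁴ kJ/ft³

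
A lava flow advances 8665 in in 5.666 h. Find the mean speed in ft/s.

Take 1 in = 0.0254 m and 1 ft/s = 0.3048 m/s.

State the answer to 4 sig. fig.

8665 in × 0.0254 → 220.091 m
5.666 h × 3600 → 20397.6 s
v = d / t = 220.091 m / 20397.6 s = 0.01079 m/s
0.01079 m/s ÷ (0.3048 m/s/ft/s) = 0.0354003 ft/s

0.03540 ft/s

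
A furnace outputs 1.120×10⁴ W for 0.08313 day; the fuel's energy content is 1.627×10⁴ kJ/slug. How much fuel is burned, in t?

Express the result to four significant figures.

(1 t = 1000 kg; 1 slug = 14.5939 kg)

0.08313 day → 7182.43 s
E = P × t = 11200 × 7182.43 = 8.04432×10⁷ J
1.627×10⁴ kJ/slug → 1.11485×10⁶ J/kg
m = E / e_s = 8.04432×10⁷ / 1.11485×10⁶ = 72.1561 kg
In t: 72.1561 / 1000 = 0.0721561 t

0.07216 t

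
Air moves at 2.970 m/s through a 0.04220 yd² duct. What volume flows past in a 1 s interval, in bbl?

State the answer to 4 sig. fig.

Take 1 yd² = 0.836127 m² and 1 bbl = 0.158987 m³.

0.04220 yd² × 0.836127 → 0.0352846 m²
V = v × A × t = 2.97 m/s × 0.0352846 m² × 1 s = 0.104795 m³
0.104795 m³ ÷ (0.158987 m³/bbl) = 0.659142 bbl

0.6591 bbl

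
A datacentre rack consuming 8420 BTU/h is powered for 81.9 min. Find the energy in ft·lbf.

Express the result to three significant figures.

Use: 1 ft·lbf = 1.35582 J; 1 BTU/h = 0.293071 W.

8420 BTU/h × 0.293071 → 2467.66 W
81.9 min × 60 → 4914 s
E = P × t = 2467.66 W × 4914 s = 1.21261×10⁷ J
1.21261×10⁷ J ÷ (1.35582 J/ft·lbf) = 8.94374×10⁶ ft·lbf

8.94×10⁶ ft·lbf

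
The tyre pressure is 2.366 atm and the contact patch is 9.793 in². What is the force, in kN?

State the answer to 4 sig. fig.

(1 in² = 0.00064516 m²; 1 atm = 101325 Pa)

2.366 atm × 101325 → 239735 Pa
9.793 in² × 0.00064516 → 0.00631805 m²
F = P × A = 239735 Pa × 0.00631805 m² = 1514.66 N
1514.66 N ÷ (1000 N/kN) = 1.51466 kN

1.515 kN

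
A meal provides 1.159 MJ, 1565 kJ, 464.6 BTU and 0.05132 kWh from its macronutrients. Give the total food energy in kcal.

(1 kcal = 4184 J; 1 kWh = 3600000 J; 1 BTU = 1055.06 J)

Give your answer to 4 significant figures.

1.159 MJ × 1000000 → 1.159×10⁶ J
1565 kJ × 1000 → 1.565×10⁶ J
464.6 BTU × 1055.06 → 490181 J
0.05132 kWh × 3600000 → 184752 J
Combined: 1.159×10⁶ + 1.565×10⁶ + 490181 + 184752 = 3.39893×10⁶ J
In kcal: 3.39893×10⁶ / 4184 = 812.364 kcal

812.4 kcal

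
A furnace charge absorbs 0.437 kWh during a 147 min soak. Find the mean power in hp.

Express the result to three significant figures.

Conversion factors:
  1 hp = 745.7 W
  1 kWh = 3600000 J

0.437 kWh × 3600000 → 1.5732×10⁶ J
147 min × 60 → 8820 s
P = E / t = 1.5732×10⁶ J / 8820 s = 178.367 W
178.367 W ÷ (745.7 W/hp) = 0.239194 hp

0.239 hp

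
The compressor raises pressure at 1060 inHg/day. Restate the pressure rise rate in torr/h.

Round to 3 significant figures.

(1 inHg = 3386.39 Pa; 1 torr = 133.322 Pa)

1060 inHg/day × 3386.39 Pa/inHg ÷ 86400 s/day = 41.546 Pa/s
41.546 Pa/s ÷ 133.322 Pa/torr × 3600 s/h = 1121.84 torr/h

1120 torr/h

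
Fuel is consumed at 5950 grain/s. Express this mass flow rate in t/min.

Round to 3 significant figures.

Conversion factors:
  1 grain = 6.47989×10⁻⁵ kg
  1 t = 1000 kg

5950 grain/s × 6.47989×10⁻⁵ kg/grain = 0.385553 kg/s
0.385553 kg/s ÷ 1000 kg/t × 60 s/min = 0.0231332 t/min

0.0231 t/min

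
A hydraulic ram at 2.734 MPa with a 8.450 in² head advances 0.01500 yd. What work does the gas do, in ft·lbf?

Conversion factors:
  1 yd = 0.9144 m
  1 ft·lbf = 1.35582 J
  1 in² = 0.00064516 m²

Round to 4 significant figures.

2.734 MPa → 2.734×10⁶ Pa
8.450 in² → 0.0054516 m²
F = P × A = 2.734×10⁶ × 0.0054516 = 14904.7 N
0.01500 yd → 0.013716 m
W = F × d = 14904.7 × 0.013716 = 204.433 J
In ft·lbf: 204.433 / 1.35582 = 150.782 ft·lbf

150.8 ft·lbf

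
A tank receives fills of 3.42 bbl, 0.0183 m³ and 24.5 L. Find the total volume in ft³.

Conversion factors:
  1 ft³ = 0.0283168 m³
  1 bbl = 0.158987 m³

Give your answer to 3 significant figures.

20.7 ft³

3.42 bbl × 0.158987 → 0.543736 m³
0.0183 m³ (already m³)
24.5 L × 0.001 → 0.0245 m³
Combined: 0.543736 + 0.0183 + 0.0245 = 0.586536 m³
In ft³: 0.586536 / 0.0283168 = 20.7134 ft³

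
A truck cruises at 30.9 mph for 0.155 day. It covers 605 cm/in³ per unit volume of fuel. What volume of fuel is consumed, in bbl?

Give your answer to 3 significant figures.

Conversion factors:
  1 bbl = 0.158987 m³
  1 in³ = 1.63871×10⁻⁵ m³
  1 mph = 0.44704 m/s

3.15 bbl

30.9 mph → 13.8135 m/s
0.155 day → 13392 s
d = v × t = 13.8135 × 13392 = 184990 m
605 cm/in³ → 369193 m/m³
V = d / (distance per unit fuel) = 184990 / 369193 = 0.501066 m³
In bbl: 0.501066 / 0.158987 = 3.15162 bbl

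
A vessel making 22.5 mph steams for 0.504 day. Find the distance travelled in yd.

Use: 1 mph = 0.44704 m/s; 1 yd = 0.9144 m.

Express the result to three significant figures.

4.79×10⁵ yd

22.5 mph × 0.44704 → 10.0584 m/s
0.504 day × 86400 → 43545.6 s
d = v × t = 10.0584 m/s × 43545.6 s = 437999 m
437999 m ÷ (0.9144 m/yd) = 479002 yd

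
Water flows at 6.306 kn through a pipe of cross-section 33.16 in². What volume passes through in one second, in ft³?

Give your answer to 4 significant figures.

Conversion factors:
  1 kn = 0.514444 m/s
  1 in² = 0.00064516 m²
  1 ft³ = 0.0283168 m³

2.451 ft³

6.306 kn × 0.514444 → 3.24408 m/s
33.16 in² × 0.00064516 → 0.0213935 m²
V = v × A × t = 3.24408 m/s × 0.0213935 m² × 1 s = 0.0694022 m³
0.0694022 m³ ÷ (0.0283168 m³/ft³) = 2.45092 ft³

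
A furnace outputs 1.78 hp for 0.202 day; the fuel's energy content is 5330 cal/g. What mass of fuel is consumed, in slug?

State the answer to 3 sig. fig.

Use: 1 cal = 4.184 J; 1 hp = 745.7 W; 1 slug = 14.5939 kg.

0.0712 slug

1.78 hp → 1327.35 W
0.202 day → 17452.8 s
E = P × t = 1327.35 × 17452.8 = 2.3166×10⁷ J
5330 cal/g → 2.23007×10⁷ J/kg
m = E / e_s = 2.3166×10⁷ / 2.23007×10⁷ = 1.0388 kg
In slug: 1.0388 / 14.5939 = 0.0711804 slug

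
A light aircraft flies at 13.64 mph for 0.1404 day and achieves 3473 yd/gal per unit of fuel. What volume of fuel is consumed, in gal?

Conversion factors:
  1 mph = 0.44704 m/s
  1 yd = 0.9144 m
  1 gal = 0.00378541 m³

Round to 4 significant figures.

13.64 mph → 6.09763 m/s
0.1404 day → 12130.6 s
d = v × t = 6.09763 × 12130.6 = 73967.9 m
3473 yd/gal → 838935 m/m³
V = d / (distance per unit fuel) = 73967.9 / 838935 = 0.0881688 m³
In gal: 0.0881688 / 0.00378541 = 23.2917 gal

23.29 gal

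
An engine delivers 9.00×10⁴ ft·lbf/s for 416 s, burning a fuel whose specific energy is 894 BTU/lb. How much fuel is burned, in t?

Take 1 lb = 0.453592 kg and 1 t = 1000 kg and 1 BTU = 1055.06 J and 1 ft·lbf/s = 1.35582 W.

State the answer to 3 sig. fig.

9.00×10⁴ ft·lbf/s → 122024 W
E = P × t = 122024 × 416 = 5.0762×10⁷ J
894 BTU/lb → 2.07945×10⁶ J/kg
m = E / e_s = 5.0762×10⁷ / 2.07945×10⁶ = 24.4113 kg
In t: 24.4113 / 1000 = 0.0244113 t

0.0244 t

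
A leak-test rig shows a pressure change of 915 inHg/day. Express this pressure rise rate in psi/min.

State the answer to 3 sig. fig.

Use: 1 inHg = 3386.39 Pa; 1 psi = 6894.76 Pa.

0.312 psi/min

915 inHg/day × 3386.39 Pa/inHg ÷ 86400 s/day = 35.8628 Pa/s
35.8628 Pa/s ÷ 6894.76 Pa/psi × 60 s/min = 0.312087 psi/min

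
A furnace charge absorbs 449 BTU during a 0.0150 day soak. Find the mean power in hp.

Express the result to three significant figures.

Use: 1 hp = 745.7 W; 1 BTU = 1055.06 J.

0.490 hp

449 BTU × 1055.06 → 473722 J
0.0150 day × 86400 → 1296 s
P = E / t = 473722 J / 1296 s = 365.526 W
365.526 W ÷ (745.7 W/hp) = 0.490178 hp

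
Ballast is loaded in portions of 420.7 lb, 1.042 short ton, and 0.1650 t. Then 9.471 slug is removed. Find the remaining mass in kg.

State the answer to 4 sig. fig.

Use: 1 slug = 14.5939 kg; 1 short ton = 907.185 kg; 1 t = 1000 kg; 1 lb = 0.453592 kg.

1163 kg

420.7 lb × 0.453592 → 190.826 kg
1.042 short ton × 907.185 → 945.287 kg
0.1650 t × 1000 → 165 kg
9.471 slug × 14.5939 → 138.219 kg
Sum: 190.826 + 945.287 + 165 − 138.219 = 1162.89 kg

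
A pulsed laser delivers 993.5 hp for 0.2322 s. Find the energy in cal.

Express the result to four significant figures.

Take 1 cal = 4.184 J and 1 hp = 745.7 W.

4.112×10⁴ cal

993.5 hp × 745.7 = 740853 W
E = P × t = 740853 W × 0.2322 s = 172026 J
172026 J ÷ (4.184 J/cal) = 41115.2 cal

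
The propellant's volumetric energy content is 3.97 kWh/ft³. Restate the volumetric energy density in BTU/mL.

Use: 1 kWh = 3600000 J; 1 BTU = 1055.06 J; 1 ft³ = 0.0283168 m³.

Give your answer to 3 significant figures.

0.478 BTU/mL

3.97 kWh/ft³ × 3600000 J/kWh ÷ 0.0283168 m³/ft³ = 5.04718×10⁸ J/m³
5.04718×10⁸ J/m³ ÷ 1055.06 J/BTU × 10⁻⁶ m³/mL = 0.478378 BTU/mL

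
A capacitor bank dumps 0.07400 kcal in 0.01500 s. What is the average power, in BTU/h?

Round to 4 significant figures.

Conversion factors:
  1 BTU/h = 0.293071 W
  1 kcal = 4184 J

0.07400 kcal × 4184 = 309.616 J
P = E / t = 309.616 J / 0.015 s = 20641.1 W
20641.1 W ÷ (0.293071 W/BTU/h) = 70430.4 BTU/h

7.043×10⁴ BTU/h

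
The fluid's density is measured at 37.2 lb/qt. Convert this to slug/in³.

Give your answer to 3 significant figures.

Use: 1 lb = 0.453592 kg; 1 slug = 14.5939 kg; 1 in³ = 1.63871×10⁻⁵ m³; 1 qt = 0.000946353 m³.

37.2 lb/qt × 0.453592 kg/lb ÷ 0.000946353 m³/qt = 17830.2 kg/m³
17830.2 kg/m³ ÷ 14.5939 kg/slug × 1.63871×10⁻⁵ m³/in³ = 0.0200211 slug/in³

0.0200 slug/in³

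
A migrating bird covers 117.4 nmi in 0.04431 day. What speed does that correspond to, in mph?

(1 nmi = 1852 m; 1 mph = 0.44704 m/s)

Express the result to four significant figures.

127.0 mph

117.4 nmi × 1852 → 217425 m
0.04431 day × 86400 → 3828.38 s
v = d / t = 217425 m / 3828.38 s = 56.793 m/s
56.793 m/s ÷ (0.44704 m/s/mph) = 127.042 mph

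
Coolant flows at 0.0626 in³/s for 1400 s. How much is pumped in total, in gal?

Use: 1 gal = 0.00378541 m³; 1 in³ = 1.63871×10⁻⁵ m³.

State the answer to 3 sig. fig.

0.379 gal

0.0626 in³/s → 1.02583×10⁻⁶ m³/s
V = Q × t = 1.02583×10⁻⁶ × 1400 = 0.00143616 m³
In gal: 0.00143616 / 0.00378541 = 0.379394 gal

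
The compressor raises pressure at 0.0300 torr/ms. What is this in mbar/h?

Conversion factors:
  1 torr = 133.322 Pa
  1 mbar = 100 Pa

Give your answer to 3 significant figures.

0.0300 torr/ms × 133.322 Pa/torr ÷ 0.001 s/ms = 3999.66 Pa/s
3999.66 Pa/s ÷ 100 Pa/mbar × 3600 s/h = 143988 mbar/h

1.44×10⁵ mbar/h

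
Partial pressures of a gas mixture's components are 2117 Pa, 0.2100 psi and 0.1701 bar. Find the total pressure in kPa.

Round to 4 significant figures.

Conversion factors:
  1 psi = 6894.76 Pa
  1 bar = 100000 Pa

2117 Pa (already Pa)
0.2100 psi × 6894.76 = 1447.9 Pa
0.1701 bar × 100000 = 17010 Pa
Sum: 2117 + 1447.9 + 17010 = 20574.9 Pa
In kPa: 20574.9 / 1000 = 20.5749 kPa

20.57 kPa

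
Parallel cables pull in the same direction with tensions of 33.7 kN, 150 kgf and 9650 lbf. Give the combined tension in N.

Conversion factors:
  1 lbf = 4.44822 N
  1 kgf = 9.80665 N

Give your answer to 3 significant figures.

33.7 kN × 1000 = 33700 N
150 kgf × 9.80665 = 1471 N
9650 lbf × 4.44822 = 42925.3 N
Sum: 33700 + 1471 + 42925.3 = 78096.3 N

7.81×10⁴ N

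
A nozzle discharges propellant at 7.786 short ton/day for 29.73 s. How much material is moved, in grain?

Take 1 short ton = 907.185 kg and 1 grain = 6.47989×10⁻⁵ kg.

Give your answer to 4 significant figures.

3.751×10⁴ grain

7.786 short ton/day → 0.0817516 kg/s
m = ṁ × t = 0.0817516 × 29.73 = 2.43048 kg
In grain: 2.43048 / 6.47989×10⁻⁵ = 37508 grain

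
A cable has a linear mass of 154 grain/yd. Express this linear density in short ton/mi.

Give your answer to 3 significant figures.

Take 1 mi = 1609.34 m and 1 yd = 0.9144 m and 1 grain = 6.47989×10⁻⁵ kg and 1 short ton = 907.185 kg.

0.0194 short ton/mi

154 grain/yd × 6.47989×10⁻⁵ kg/grain ÷ 0.9144 m/yd = 0.0109132 kg/m
0.0109132 kg/m ÷ 907.185 kg/short ton × 1609.34 m/mi = 0.0193599 short ton/mi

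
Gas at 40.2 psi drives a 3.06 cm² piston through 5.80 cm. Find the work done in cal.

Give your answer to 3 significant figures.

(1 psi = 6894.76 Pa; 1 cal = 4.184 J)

1.18 cal

40.2 psi → 277169 Pa
3.06 cm² → 3.06×10⁻⁴ m²
F = P × A = 277169 × 3.06×10⁻⁴ = 84.8137 N
5.80 cm → 0.058 m
W = F × d = 84.8137 × 0.058 = 4.91919 J
In cal: 4.91919 / 4.184 = 1.17571 cal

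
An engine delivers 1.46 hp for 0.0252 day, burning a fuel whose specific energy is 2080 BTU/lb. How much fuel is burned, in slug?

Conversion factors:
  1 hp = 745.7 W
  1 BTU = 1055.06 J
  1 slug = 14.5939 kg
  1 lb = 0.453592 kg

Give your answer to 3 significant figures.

1.46 hp → 1088.72 W
0.0252 day → 2177.28 s
E = P × t = 1088.72 × 2177.28 = 2.37045×10⁶ J
2080 BTU/lb → 4.8381×10⁶ J/kg
m = E / e_s = 2.37045×10⁶ / 4.8381×10⁶ = 0.489955 kg
In slug: 0.489955 / 14.5939 = 0.0335726 slug

0.0336 slug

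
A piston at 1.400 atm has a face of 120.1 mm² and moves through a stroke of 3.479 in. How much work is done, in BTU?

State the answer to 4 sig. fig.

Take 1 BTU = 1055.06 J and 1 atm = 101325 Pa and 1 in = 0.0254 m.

1.400 atm → 141855 Pa
120.1 mm² → 1.201×10⁻⁴ m²
F = P × A = 141855 × 1.201×10⁻⁴ = 17.0368 N
3.479 in → 0.0883666 m
W = F × d = 17.0368 × 0.0883666 = 1.50548 J
In BTU: 1.50548 / 1055.06 = 0.00142691 BTU

0.001427 BTU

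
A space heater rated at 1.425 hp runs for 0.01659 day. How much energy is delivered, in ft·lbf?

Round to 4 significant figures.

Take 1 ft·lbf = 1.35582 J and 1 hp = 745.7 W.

1.123×10⁶ ft·lbf

1.425 hp × 745.7 = 1062.62 W
0.01659 day × 86400 = 1433.38 s
E = P × t = 1062.62 W × 1433.38 s = 1.52314×10⁶ J
1.52314×10⁶ J ÷ (1.35582 J/ft·lbf) = 1.12341×10⁶ ft·lbf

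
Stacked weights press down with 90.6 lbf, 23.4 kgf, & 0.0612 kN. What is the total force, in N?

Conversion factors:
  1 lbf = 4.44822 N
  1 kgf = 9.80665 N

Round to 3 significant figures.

90.6 lbf × 4.44822 → 403.009 N
23.4 kgf × 9.80665 → 229.476 N
0.0612 kN × 1000 → 61.2 N
Sum: 403.009 + 229.476 + 61.2 = 693.685 N

694 N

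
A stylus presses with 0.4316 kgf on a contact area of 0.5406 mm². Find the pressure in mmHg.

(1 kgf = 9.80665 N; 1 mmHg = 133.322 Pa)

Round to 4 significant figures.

0.4316 kgf × 9.80665 = 4.23255 N
0.5406 mm² × 10⁻⁶ = 5.406×10⁻⁷ m²
P = F / A = 4.23255 N / 5.406×10⁻⁷ m² = 7.82936×10⁶ Pa
7.82936×10⁶ Pa ÷ (133.322 Pa/mmHg) = 58725.2 mmHg

5.873×10⁴ mmHg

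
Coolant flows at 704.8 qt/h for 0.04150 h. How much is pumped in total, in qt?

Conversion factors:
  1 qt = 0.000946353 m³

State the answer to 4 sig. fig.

704.8 qt/h → 1.85275×10⁻⁴ m³/s
0.04150 h → 149.4 s
V = Q × t = 1.85275×10⁻⁴ × 149.4 = 0.0276801 m³
In qt: 0.0276801 / 0.000946353 = 29.2492 qt

29.25 qt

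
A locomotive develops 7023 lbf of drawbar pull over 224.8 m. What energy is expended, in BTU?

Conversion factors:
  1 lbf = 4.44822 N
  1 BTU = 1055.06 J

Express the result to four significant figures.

7023 lbf × 4.44822 → 31239.8 N
W = F × d = 31239.8 N × 224.8 m = 7.02271×10⁶ J
7.02271×10⁶ J ÷ (1055.06 J/BTU) = 6656.22 BTU

6656 BTU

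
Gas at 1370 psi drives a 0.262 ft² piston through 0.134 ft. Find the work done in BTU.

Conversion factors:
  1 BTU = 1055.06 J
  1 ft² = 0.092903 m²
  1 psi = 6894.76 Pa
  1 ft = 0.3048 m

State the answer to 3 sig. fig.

8.90 BTU

1370 psi → 9.44582×10⁶ Pa
0.262 ft² → 0.0243406 m²
F = P × A = 9.44582×10⁶ × 0.0243406 = 229917 N
0.134 ft → 0.0408432 m
W = F × d = 229917 × 0.0408432 = 9390.55 J
In BTU: 9390.55 / 1055.06 = 8.90049 BTU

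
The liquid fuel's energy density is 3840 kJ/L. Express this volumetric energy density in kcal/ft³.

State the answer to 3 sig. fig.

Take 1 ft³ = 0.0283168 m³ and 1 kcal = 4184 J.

2.60×10⁴ kcal/ft³

3840 kJ/L × 1000 J/kJ ÷ 0.001 m³/L = 3.84×10⁹ J/m³
3.84×10⁹ J/m³ ÷ 4184 J/kcal × 0.0283168 m³/ft³ = 25988.7 kcal/ft³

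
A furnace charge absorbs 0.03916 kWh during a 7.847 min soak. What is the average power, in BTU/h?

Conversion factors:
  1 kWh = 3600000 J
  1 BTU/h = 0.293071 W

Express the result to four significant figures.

0.03916 kWh × 3600000 = 140976 J
7.847 min × 60 = 470.82 s
P = E / t = 140976 J / 470.82 s = 299.427 W
299.427 W ÷ (0.293071 W/BTU/h) = 1021.69 BTU/h

1022 BTU/h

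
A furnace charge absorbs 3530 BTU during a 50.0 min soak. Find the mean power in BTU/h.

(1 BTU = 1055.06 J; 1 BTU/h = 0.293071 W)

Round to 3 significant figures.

4240 BTU/h

3530 BTU × 1055.06 = 3.72436×10⁶ J
50.0 min × 60 = 3000 s
P = E / t = 3.72436×10⁶ J / 3000 s = 1241.45 W
1241.45 W ÷ (0.293071 W/BTU/h) = 4236 BTU/h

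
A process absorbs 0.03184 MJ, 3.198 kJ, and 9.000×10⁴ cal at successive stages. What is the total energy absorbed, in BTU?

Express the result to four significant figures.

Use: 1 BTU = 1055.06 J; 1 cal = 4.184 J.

0.03184 MJ × 1000000 = 31840 J
3.198 kJ × 1000 = 3198 J
9.000×10⁴ cal × 4.184 = 376560 J
Combined: 31840 + 3198 + 376560 = 411598 J
In BTU: 411598 / 1055.06 = 390.118 BTU

390.1 BTU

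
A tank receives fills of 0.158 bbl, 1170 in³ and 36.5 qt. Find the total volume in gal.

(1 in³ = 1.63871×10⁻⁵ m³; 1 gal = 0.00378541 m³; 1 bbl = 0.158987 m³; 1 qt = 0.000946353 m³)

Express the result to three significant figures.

0.158 bbl × 0.158987 = 0.0251199 m³
1170 in³ × 1.63871×10⁻⁵ = 0.0191729 m³
36.5 qt × 0.000946353 = 0.0345419 m³
Combined: 0.0251199 + 0.0191729 + 0.0345419 = 0.0788347 m³
In gal: 0.0788347 / 0.00378541 = 20.8259 gal

20.8 gal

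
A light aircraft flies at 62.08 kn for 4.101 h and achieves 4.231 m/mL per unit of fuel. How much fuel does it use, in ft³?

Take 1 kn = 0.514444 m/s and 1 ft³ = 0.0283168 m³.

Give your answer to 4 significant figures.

3.935 ft³

62.08 kn → 31.9367 m/s
4.101 h → 14763.6 s
d = v × t = 31.9367 × 14763.6 = 471501 m
4.231 m/mL → 4.231×10⁶ m/m³
V = d / (distance per unit fuel) = 471501 / 4.231×10⁶ = 0.11144 m³
In ft³: 0.11144 / 0.0283168 = 3.93547 ft³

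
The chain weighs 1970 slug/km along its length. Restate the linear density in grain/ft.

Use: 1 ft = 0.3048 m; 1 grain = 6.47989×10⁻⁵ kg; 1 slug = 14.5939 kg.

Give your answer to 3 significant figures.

1.35×10⁵ grain/ft

1970 slug/km × 14.5939 kg/slug ÷ 1000 m/km = 28.75 kg/m
28.75 kg/m ÷ 6.47989×10⁻⁵ kg/grain × 0.3048 m/ft = 135234 grain/ft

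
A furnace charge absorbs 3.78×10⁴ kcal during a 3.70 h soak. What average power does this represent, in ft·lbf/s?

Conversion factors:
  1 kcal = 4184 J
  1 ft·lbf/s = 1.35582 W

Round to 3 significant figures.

8760 ft·lbf/s

3.78×10⁴ kcal × 4184 → 1.58155×10⁸ J
3.70 h × 3600 → 13320 s
P = E / t = 1.58155×10⁸ J / 13320 s = 11873.5 W
11873.5 W ÷ (1.35582 W/ft·lbf/s) = 8757.43 ft·lbf/s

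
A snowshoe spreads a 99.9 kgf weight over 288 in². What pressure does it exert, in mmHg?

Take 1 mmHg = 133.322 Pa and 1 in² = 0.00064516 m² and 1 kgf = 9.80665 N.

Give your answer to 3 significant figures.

39.5 mmHg

99.9 kgf × 9.80665 = 979.684 N
288 in² × 0.00064516 = 0.185806 m²
P = F / A = 979.684 N / 0.185806 m² = 5272.62 Pa
5272.62 Pa ÷ (133.322 Pa/mmHg) = 39.548 mmHg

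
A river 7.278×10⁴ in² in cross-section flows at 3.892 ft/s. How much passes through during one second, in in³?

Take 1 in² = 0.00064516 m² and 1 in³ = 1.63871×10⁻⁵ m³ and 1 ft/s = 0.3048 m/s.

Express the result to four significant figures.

3.892 ft/s × 0.3048 → 1.18628 m/s
7.278×10⁴ in² × 0.00064516 → 46.9547 m²
V = v × A × t = 1.18628 m/s × 46.9547 m² × 1 s = 55.7014 m³
55.7014 m³ ÷ (1.63871×10⁻⁵ m³/in³) = 3.3991×10⁶ in³

3.399×10⁶ in³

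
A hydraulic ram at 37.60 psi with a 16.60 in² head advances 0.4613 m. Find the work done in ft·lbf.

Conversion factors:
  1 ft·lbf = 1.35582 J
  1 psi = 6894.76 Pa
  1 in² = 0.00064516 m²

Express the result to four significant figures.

37.60 psi → 259243 Pa
16.60 in² → 0.0107097 m²
F = P × A = 259243 × 0.0107097 = 2776.41 N
W = F × d = 2776.41 × 0.4613 = 1280.76 J
In ft·lbf: 1280.76 / 1.35582 = 944.639 ft·lbf

944.6 ft·lbf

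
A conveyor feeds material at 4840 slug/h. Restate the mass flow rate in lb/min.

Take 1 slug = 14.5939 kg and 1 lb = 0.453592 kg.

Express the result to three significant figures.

2600 lb/min

4840 slug/h × 14.5939 kg/slug ÷ 3600 s/h = 19.6207 kg/s
19.6207 kg/s ÷ 0.453592 kg/lb × 60 s/min = 2595.38 lb/min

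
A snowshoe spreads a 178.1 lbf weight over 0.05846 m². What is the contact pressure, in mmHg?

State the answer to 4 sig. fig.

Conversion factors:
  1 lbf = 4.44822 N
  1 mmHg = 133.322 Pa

178.1 lbf × 4.44822 → 792.228 N
P = F / A = 792.228 N / 0.05846 m² = 13551.6 Pa
13551.6 Pa ÷ (133.322 Pa/mmHg) = 101.646 mmHg

101.6 mmHg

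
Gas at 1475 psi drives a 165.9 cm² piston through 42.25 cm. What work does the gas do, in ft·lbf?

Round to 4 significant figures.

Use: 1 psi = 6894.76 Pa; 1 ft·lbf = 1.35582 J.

5.258×10⁴ ft·lbf

1475 psi → 1.01698×10⁷ Pa
165.9 cm² → 0.01659 m²
F = P × A = 1.01698×10⁷ × 0.01659 = 168717 N
42.25 cm → 0.4225 m
W = F × d = 168717 × 0.4225 = 71282.9 J
In ft·lbf: 71282.9 / 1.35582 = 52575.5 ft·lbf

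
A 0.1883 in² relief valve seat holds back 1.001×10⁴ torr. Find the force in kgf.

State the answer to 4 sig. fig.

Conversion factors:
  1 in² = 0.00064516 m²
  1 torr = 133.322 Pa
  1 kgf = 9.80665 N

1.001×10⁴ torr × 133.322 → 1.33455×10⁶ Pa
0.1883 in² × 0.00064516 → 1.21484×10⁻⁴ m²
F = P × A = 1.33455×10⁶ Pa × 1.21484×10⁻⁴ m² = 162.126 N
162.126 N ÷ (9.80665 N/kgf) = 16.5323 kgf

16.53 kgf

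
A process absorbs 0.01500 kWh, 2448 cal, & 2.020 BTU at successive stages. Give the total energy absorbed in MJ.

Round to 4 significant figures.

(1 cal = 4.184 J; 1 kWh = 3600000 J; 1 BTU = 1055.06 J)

0.06637 MJ

0.01500 kWh × 3600000 = 54000 J
2448 cal × 4.184 = 10242.4 J
2.020 BTU × 1055.06 = 2131.22 J
Sum: 54000 + 10242.4 + 2131.22 = 66373.6 J
In MJ: 66373.6 / 1000000 = 0.0663736 MJ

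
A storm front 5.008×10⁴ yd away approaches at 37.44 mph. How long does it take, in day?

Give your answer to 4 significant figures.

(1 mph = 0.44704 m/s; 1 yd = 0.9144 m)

0.03167 day

5.008×10⁴ yd × 0.9144 → 45793.2 m
37.44 mph × 0.44704 → 16.7372 m/s
t = d / v = 45793.2 m / 16.7372 m/s = 2736.01 s
2736.01 s ÷ (86400 s/day) = 0.0316668 day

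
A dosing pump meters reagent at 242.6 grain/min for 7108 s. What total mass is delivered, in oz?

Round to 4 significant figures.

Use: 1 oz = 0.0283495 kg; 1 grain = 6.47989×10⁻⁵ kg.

65.69 oz

242.6 grain/min → 2.62004×10⁻⁴ kg/s
m = ṁ × t = 2.62004×10⁻⁴ × 7108 = 1.86232 kg
In oz: 1.86232 / 0.0283495 = 65.6915 oz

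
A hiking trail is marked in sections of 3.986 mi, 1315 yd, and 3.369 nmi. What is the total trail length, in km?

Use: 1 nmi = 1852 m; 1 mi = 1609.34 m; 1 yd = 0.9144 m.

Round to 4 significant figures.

3.986 mi × 1609.34 = 6414.83 m
1315 yd × 0.9144 = 1202.44 m
3.369 nmi × 1852 = 6239.39 m
Sum: 6414.83 + 1202.44 + 6239.39 = 13856.7 m
In km: 13856.7 / 1000 = 13.8567 km

13.86 km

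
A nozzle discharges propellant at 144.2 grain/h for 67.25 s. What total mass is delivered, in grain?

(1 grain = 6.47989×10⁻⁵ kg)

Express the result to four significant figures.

144.2 grain/h → 2.59556×10⁻⁶ kg/s
m = ṁ × t = 2.59556×10⁻⁶ × 67.25 = 1.74551×10⁻⁴ kg
In grain: 1.74551×10⁻⁴ / 6.47989×10⁻⁵ = 2.69373 grain

2.694 grain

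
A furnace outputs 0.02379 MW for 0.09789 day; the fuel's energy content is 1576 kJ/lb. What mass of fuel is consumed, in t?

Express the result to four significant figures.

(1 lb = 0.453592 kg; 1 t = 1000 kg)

0.05791 t

0.02379 MW → 23790 W
0.09789 day → 8457.7 s
E = P × t = 23790 × 8457.7 = 2.01209×10⁸ J
1576 kJ/lb → 3.47449×10⁶ J/kg
m = E / e_s = 2.01209×10⁸ / 3.47449×10⁶ = 57.9104 kg
In t: 57.9104 / 1000 = 0.0579104 t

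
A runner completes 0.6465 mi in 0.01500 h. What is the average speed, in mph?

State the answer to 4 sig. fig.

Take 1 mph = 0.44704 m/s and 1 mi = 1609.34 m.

0.6465 mi × 1609.34 = 1040.44 m
0.01500 h × 3600 = 54 s
v = d / t = 1040.44 m / 54 s = 19.2674 m/s
19.2674 m/s ÷ (0.44704 m/s/mph) = 43.0999 mph

43.10 mph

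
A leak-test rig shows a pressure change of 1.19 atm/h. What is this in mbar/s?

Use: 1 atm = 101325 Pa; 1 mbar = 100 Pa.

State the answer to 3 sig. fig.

0.335 mbar/s

1.19 atm/h × 101325 Pa/atm ÷ 3600 s/h = 33.4935 Pa/s
33.4935 Pa/s ÷ 100 Pa/mbar = 0.334935 mbar/s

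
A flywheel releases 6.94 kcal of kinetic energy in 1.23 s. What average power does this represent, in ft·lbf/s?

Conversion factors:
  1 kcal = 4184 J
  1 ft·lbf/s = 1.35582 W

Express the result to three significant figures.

1.74×10⁴ ft·lbf/s

6.94 kcal × 4184 = 29037 J
P = E / t = 29037 J / 1.23 s = 23607.3 W
23607.3 W ÷ (1.35582 W/ft·lbf/s) = 17411.8 ft·lbf/s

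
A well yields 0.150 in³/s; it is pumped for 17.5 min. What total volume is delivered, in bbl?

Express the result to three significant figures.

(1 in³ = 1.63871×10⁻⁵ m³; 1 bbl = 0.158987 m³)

0.150 in³/s → 2.45806×10⁻⁶ m³/s
17.5 min → 1050 s
V = Q × t = 2.45806×10⁻⁶ × 1050 = 0.00258096 m³
In bbl: 0.00258096 / 0.158987 = 0.0162338 bbl

0.0162 bbl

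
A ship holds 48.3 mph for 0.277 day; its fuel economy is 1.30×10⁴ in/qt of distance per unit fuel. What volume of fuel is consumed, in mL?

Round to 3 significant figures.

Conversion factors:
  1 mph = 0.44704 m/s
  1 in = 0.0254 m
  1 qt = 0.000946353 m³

48.3 mph → 21.592 m/s
0.277 day → 23932.8 s
d = v × t = 21.592 × 23932.8 = 516757 m
1.30×10⁴ in/qt → 348918 m/m³
V = d / (distance per unit fuel) = 516757 / 348918 = 1.48103 m³
In mL: 1.48103 / 10⁻⁶ = 1.48103×10⁶ mL

1.48×10⁶ mL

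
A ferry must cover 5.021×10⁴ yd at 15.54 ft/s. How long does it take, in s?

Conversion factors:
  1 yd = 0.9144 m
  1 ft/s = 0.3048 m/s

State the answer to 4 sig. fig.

5.021×10⁴ yd × 0.9144 = 45912 m
15.54 ft/s × 0.3048 = 4.73659 m/s
t = d / v = 45912 m / 4.73659 m/s = 9693.05 s

9693 s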